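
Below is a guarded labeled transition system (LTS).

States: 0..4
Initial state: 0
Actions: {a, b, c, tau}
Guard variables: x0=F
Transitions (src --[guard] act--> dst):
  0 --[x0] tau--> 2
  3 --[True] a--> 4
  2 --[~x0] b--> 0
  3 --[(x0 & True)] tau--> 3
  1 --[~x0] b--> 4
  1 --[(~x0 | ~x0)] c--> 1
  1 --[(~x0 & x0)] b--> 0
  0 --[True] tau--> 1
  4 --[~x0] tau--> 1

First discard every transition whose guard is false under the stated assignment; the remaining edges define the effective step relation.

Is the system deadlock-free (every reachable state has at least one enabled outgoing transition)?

R = {0,1,4}
  0: tau→1  [1 exit(s)]
  1: b→4  c→1  [2 exit(s)]
  4: tau→1  [1 exit(s)]

Answer: DEADLOCK-FREE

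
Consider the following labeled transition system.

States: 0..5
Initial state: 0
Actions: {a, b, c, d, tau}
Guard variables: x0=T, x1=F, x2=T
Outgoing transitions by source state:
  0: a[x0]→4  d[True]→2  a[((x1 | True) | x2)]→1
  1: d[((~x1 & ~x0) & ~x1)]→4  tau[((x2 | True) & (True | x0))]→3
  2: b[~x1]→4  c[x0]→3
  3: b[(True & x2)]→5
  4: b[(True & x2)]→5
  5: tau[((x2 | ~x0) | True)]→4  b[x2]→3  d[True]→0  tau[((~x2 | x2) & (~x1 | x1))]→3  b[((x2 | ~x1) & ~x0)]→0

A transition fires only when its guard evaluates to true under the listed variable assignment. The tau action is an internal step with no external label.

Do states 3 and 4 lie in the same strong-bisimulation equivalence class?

Compute ~ classes (split until stable):
  round 0: {{0,1,2,3,4,5}}
  round 1: {{0},{1},{2},{3,4},{5}}
Fixed point at round 2; 5 class(es).
[3]={3,4}  [4]={3,4}

Answer: BISIMILAR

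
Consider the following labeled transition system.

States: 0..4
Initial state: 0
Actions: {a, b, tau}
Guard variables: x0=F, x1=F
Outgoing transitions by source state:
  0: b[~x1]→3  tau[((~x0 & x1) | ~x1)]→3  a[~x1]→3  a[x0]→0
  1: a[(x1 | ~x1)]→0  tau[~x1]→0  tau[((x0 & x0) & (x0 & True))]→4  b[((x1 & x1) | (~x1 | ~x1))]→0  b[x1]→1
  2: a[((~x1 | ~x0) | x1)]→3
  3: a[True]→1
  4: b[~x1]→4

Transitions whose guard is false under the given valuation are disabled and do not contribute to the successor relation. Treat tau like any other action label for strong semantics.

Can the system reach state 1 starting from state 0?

Guard filter leaves 9 enabled edge(s).
depth 0: {0}
depth 1: {3}  total {0,3}
depth 2: {1}  total {0,1,3}
Reach set: {0,1,3}
trace reaching 1: b·a

Answer: REACHABLE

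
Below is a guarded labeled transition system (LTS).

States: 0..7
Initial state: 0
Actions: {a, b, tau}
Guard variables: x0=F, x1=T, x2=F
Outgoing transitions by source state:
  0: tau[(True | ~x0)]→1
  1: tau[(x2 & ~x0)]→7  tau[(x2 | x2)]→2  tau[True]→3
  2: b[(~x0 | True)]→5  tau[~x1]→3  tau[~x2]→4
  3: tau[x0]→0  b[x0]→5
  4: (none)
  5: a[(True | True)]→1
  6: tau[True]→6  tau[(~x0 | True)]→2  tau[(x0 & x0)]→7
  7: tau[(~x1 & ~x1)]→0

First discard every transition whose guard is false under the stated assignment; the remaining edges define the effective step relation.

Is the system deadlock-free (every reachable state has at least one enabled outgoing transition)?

Answer: DEADLOCK at state 3

Analysis:
Reach set: {0,1,3}
  0: tau→1  [deg 1]
  1: tau→3  [deg 1]
  3: ∅  [no exit]
witness 3: tau·tau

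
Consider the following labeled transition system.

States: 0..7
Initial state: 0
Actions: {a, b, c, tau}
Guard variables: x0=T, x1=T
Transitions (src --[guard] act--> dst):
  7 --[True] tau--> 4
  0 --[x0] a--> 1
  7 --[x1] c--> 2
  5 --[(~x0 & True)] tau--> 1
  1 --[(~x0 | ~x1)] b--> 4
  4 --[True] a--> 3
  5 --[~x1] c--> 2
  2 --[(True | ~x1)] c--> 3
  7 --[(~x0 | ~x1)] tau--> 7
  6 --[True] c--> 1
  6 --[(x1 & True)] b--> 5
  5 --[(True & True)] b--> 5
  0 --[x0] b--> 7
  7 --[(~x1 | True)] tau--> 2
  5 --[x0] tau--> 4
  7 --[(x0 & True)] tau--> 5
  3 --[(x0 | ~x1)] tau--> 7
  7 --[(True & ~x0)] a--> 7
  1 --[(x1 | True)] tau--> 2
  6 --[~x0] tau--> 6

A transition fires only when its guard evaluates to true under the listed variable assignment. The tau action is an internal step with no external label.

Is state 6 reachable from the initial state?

After dropping false guards: 14 live edges.
L0 = {0}
L1 = {1,7}  now seen {0,1,7}
L2 = {2,4,5}  now seen {0,1,2,4,5,7}
L3 = {3}  now seen {0,1,2,3,4,5,7}
R = {0,1,2,3,4,5,7}

Answer: UNREACHABLE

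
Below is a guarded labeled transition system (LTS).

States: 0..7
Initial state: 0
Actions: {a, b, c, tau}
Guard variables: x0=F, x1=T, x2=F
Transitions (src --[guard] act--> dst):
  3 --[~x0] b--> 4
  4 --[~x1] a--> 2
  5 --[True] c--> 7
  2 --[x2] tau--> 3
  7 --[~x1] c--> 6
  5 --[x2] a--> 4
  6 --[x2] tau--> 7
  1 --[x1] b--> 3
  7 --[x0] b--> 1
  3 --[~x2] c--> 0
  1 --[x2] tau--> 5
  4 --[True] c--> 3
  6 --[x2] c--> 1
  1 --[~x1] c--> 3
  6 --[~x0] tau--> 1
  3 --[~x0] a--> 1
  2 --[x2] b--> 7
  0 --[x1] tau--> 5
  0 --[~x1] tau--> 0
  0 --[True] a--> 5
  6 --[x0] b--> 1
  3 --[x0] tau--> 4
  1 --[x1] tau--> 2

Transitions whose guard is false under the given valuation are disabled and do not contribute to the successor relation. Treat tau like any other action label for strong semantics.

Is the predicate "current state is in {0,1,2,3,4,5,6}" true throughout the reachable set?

Answer: INVARIANT VIOLATED at state 7

Analysis:
Allowed set {0,1,2,3,4,5,6}
Reachable = {0,5,7}
  0: ok
  5: ok
  7: outside
witness against invariant: tau·c → 7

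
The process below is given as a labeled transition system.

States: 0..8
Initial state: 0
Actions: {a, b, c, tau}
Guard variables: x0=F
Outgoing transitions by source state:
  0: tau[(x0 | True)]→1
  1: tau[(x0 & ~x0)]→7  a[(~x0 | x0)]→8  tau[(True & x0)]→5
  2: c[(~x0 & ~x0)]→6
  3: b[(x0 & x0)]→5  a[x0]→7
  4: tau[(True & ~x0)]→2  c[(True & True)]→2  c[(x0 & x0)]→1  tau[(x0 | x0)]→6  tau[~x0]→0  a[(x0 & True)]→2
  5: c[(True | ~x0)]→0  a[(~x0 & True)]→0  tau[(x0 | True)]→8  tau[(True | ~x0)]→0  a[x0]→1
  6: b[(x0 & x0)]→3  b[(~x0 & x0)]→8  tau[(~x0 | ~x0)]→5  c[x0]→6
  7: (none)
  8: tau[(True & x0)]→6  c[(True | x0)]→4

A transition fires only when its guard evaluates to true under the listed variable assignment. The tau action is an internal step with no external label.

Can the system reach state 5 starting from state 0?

Answer: REACHABLE

Analysis:
After dropping false guards: 12 live edges.
depth 0: {0}
depth 1: {1}  total {0,1}
depth 2: {8}  total {0,1,8}
depth 3: {4}  total {0,1,4,8}
depth 4: {2}  total {0,1,2,4,8}
depth 5: {6}  total {0,1,2,4,6,8}
depth 6: {5}  total {0,1,2,4,5,6,8}
Reachable = {0,1,2,4,5,6,8}
trace reaching 5: tau·a·c·tau·c·tau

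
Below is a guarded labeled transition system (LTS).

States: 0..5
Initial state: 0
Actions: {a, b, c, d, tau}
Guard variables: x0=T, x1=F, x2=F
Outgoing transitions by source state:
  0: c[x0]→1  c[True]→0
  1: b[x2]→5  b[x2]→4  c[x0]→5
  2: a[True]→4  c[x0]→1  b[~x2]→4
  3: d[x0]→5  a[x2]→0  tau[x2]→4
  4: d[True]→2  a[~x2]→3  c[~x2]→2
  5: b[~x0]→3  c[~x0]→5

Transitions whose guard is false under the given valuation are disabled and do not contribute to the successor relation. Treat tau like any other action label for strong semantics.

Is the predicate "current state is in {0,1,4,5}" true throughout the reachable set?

Inv-set: {0,1,4,5}
R = {0,1,5}
  0: ✓
  1: ✓
  5: ✓

Answer: INVARIANT HOLDS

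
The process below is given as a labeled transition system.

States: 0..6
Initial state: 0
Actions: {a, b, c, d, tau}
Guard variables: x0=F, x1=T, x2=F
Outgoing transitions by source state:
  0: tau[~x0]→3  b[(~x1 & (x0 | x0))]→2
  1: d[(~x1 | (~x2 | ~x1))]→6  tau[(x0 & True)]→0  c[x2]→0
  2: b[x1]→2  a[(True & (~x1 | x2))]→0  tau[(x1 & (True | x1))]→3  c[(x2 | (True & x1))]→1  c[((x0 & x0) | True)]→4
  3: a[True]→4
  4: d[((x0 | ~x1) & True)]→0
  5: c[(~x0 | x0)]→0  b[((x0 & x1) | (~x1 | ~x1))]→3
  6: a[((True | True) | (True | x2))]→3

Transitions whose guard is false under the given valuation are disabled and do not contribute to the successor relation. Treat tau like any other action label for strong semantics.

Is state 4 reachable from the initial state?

Guard filter leaves 9 enabled edge(s).
L0 = {0}
L1 = {3}  total {0,3}
L2 = {4}  total {0,3,4}
Reach set: {0,3,4}
Path to 4: tau·a

Answer: REACHABLE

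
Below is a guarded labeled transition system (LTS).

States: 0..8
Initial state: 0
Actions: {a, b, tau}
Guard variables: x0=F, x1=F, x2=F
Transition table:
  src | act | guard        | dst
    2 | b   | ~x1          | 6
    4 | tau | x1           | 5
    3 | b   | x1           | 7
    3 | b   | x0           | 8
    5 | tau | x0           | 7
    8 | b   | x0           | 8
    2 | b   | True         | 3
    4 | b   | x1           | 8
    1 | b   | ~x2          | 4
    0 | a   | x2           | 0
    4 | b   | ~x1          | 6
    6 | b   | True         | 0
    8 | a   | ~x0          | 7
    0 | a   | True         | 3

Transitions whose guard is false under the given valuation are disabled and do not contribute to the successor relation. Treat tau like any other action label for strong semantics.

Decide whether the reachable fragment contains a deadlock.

Reach set: {0,3}
  0: a→3  [deg 1]
  3: ∅  [no exit]
trace reaching 3: a

Answer: DEADLOCK at state 3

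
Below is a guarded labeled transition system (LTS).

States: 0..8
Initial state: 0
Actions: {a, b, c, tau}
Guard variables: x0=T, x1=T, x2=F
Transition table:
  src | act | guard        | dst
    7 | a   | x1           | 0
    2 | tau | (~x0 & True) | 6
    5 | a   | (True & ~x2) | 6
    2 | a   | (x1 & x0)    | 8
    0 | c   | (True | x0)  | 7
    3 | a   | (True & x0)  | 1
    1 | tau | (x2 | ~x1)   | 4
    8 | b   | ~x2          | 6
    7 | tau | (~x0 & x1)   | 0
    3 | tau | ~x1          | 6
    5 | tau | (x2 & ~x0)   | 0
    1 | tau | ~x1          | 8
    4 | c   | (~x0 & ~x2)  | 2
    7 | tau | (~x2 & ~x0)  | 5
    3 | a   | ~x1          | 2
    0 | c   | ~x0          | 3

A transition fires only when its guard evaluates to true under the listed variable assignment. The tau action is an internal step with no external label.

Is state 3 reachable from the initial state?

Answer: UNREACHABLE

Working:
6 transition(s) survive guard evaluation.
L0 = {0}
L1 = {7}  total {0,7}
Reachable = {0,7}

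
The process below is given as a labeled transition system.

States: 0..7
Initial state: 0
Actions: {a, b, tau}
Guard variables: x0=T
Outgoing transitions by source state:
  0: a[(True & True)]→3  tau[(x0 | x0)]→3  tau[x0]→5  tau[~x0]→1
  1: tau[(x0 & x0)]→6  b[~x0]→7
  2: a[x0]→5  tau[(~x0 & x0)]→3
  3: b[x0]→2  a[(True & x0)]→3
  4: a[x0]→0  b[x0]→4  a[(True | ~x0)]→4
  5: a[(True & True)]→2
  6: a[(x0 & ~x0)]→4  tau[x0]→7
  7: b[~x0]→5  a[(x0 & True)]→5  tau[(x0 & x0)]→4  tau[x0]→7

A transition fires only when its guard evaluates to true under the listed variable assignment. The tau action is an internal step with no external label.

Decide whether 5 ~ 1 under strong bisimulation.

Refine partition for ~:
  π0 = {{0,1,2,3,4,5,6,7}}
  π1 = {{0,7},{1,6},{2,5},{3,4}}
  π2 = {{0},{1},{2,5},{3},{4},{6},{7}}
Fixed point at round 3; 7 class(es).
class of 5: {2,5}; class of 1: {1}

Answer: NOT BISIMILAR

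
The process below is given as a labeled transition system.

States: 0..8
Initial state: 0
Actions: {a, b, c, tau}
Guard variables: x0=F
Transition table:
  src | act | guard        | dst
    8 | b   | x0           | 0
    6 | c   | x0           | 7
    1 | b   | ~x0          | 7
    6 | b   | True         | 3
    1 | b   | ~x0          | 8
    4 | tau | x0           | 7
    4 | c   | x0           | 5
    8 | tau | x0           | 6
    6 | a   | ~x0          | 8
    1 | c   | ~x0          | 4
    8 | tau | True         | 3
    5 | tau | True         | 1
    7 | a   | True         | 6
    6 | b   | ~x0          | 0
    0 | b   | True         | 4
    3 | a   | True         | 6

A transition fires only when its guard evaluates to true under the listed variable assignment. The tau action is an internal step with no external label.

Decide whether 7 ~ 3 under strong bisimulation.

Refine partition for ~:
  P[0] = {{0,1,2,3,4,5,6,7,8}}
  P[1] = {{0},{1},{2,4},{3,7},{5,8},{6}}
  P[2] = {{0},{1},{2,4},{3,7},{5},{6},{8}}
stable after 3 split(s): 7 block(s)
[7]={3,7}  [3]={3,7}

Answer: BISIMILAR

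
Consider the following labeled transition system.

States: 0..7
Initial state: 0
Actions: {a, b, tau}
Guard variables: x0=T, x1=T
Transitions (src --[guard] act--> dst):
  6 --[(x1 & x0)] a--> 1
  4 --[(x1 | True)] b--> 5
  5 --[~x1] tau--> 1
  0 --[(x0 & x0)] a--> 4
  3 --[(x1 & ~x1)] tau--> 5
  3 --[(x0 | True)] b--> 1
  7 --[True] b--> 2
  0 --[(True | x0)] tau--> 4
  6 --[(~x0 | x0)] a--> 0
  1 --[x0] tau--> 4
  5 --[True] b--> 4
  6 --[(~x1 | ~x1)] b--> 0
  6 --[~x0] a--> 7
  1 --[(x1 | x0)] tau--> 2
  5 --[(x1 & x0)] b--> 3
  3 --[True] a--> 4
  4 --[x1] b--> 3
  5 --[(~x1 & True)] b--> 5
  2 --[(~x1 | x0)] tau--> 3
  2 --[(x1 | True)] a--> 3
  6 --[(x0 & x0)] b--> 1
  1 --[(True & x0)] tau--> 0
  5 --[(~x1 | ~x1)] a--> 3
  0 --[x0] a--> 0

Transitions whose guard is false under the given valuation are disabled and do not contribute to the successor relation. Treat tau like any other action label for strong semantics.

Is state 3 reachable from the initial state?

18 transition(s) survive guard evaluation.
Layer 0: {0}
Layer 1: {4}  cumulative {0,4}
Layer 2: {3,5}  cumulative {0,3,4,5}
Layer 3: {1}  cumulative {0,1,3,4,5}
Layer 4: {2}  cumulative {0,1,2,3,4,5}
Reachable = {0,1,2,3,4,5}
trace reaching 3: a·b

Answer: REACHABLE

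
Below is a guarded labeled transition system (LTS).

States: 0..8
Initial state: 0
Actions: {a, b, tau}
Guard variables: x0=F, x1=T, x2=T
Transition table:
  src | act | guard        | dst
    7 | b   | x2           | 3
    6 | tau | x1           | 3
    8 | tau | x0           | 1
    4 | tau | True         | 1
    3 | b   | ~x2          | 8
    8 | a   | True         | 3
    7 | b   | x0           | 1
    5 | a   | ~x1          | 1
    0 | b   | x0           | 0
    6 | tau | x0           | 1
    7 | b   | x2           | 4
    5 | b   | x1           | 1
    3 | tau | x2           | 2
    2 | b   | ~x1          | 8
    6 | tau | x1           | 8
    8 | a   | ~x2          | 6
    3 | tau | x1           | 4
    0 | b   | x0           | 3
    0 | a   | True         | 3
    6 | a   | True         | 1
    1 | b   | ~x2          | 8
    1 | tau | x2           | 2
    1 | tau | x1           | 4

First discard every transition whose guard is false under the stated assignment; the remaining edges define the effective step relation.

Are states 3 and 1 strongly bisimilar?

Refine partition for ~:
  round 0: {{0,1,2,3,4,5,6,7,8}}
  round 1: {{0,8},{1,3,4},{2},{5,7},{6}}
  round 2: {{0,8},{1,3},{2},{4},{5,7},{6}}
  round 3: {{0,8},{1,3},{2},{4},{5},{6},{7}}
7 equivalence class(es) (converged in 4)
class of 3: {1,3}; class of 1: {1,3}

Answer: BISIMILAR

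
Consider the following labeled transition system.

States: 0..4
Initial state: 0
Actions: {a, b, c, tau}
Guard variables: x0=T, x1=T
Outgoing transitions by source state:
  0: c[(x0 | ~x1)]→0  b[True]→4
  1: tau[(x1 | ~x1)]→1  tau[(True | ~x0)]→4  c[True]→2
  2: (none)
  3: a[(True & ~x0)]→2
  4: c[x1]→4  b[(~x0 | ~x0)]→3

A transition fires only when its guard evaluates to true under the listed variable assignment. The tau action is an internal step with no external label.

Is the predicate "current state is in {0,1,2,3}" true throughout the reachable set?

Safe = {0,1,2,3}
Reachable = {0,4}
  0: ok
  4: VIOLATES
reach 4 via b — violates

Answer: INVARIANT VIOLATED at state 4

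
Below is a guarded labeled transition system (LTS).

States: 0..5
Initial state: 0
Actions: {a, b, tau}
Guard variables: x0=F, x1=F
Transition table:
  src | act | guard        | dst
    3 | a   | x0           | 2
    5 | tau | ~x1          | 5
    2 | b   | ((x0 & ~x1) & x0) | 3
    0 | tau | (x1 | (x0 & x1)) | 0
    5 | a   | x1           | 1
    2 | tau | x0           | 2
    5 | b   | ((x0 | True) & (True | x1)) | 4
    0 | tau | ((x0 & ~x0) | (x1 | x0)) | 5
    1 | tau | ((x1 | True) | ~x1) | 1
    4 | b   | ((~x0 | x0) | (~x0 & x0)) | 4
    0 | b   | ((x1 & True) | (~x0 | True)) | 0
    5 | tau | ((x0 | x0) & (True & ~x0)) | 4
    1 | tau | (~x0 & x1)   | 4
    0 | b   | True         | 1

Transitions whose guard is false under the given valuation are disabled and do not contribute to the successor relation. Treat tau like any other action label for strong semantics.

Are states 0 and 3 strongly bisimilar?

Compute ~ classes (split until stable):
  round 0: {{0,1,2,3,4,5}}
  round 1: {{0,4},{1},{2,3},{5}}
  round 2: {{0},{1},{2,3},{4},{5}}
Fixed point at round 3; 5 class(es).
class of 0: {0}; class of 3: {2,3}

Answer: NOT BISIMILAR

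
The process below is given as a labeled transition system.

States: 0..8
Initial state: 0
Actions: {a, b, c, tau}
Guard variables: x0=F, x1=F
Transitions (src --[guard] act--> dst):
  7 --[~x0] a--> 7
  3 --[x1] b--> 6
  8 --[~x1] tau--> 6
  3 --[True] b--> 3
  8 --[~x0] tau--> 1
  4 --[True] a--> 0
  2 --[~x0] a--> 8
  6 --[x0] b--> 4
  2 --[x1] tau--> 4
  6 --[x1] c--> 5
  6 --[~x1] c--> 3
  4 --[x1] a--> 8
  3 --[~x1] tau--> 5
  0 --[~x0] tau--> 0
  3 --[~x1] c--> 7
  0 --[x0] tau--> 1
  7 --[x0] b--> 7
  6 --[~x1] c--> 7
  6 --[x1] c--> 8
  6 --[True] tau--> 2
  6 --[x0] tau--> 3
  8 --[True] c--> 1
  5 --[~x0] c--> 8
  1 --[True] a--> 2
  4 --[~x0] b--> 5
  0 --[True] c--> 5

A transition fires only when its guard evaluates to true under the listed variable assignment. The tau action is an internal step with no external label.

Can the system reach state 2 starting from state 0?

17 transition(s) survive guard evaluation.
Layer 0: {0}
Layer 1: {5}  cumulative {0,5}
Layer 2: {8}  cumulative {0,5,8}
Layer 3: {1,6}  cumulative {0,1,5,6,8}
Layer 4: {2,3,7}  cumulative {0,1,2,3,5,6,7,8}
Reachable = {0,1,2,3,5,6,7,8}
Path to 2: c·c·tau·a

Answer: REACHABLE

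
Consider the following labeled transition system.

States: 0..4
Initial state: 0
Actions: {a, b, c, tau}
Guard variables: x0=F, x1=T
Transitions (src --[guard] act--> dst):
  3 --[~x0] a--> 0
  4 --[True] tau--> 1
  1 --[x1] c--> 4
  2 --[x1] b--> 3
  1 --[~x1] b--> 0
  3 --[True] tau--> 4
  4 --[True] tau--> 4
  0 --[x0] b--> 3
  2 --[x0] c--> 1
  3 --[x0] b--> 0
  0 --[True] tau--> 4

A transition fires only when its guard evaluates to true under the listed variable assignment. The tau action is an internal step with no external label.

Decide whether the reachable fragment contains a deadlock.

Answer: DEADLOCK-FREE

Working:
Reach set: {0,1,4}
  0: tau→4  [deg 1]
  1: c→4  [deg 1]
  4: tau→1  tau→4  [deg 2]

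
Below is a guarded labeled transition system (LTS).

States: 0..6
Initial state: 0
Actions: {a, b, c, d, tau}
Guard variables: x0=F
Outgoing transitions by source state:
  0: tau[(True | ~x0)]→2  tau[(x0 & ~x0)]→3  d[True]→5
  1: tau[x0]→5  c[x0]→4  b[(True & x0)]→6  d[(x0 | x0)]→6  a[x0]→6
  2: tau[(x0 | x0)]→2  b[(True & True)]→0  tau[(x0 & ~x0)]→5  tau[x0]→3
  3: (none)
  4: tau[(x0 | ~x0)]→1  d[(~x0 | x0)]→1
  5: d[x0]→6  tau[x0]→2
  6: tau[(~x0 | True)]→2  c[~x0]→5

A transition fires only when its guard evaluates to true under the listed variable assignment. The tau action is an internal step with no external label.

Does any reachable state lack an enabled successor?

R = {0,2,5}
  0: d→5  tau→2  [2 out]
  2: b→0  [1 out]
  5: ∅  [STUCK]
trace reaching 5: d

Answer: DEADLOCK at state 5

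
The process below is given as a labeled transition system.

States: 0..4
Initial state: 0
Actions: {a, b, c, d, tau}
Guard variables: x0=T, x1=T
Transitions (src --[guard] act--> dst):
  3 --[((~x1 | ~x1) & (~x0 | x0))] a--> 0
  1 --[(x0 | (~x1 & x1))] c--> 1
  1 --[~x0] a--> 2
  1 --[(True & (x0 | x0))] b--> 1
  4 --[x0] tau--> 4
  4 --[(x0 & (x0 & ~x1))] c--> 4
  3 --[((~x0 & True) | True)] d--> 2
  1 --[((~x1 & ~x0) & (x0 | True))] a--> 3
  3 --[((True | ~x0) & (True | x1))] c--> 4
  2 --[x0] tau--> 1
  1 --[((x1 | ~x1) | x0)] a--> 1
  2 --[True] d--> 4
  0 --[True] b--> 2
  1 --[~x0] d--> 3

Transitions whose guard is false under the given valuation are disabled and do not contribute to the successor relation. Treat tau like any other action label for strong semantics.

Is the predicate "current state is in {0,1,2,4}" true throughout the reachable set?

Allowed set {0,1,2,4}
Reach set: {0,1,2,4}
  0: ok
  1: ok
  2: ok
  4: ok

Answer: INVARIANT HOLDS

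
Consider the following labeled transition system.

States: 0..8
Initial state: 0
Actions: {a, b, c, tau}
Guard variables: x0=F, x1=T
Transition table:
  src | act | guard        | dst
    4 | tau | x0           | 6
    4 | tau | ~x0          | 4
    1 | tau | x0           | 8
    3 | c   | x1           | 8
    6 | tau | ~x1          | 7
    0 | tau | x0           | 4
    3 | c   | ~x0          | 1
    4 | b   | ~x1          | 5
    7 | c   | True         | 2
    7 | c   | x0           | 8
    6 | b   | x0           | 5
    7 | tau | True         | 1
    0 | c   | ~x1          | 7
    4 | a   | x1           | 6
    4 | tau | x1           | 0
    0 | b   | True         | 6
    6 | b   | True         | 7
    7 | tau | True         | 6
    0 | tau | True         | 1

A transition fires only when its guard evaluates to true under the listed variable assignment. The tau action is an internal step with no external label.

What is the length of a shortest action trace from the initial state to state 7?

BFS to 7:
  depth 0: {0}
  depth 1: {1,6}
  depth 2: {7}
7 enters at depth 2; path b·b

Answer: 2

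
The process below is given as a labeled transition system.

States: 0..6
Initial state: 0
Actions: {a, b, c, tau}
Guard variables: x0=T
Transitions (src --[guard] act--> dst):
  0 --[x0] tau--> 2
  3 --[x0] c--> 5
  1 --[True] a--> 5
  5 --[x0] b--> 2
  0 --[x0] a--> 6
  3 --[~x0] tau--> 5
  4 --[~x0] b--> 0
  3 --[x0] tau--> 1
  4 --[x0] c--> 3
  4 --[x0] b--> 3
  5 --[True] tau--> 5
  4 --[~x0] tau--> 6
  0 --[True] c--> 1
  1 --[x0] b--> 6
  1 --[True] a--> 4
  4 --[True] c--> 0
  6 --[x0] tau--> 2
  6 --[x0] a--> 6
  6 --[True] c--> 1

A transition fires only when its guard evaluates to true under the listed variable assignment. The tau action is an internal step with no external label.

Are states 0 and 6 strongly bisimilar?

Answer: BISIMILAR

Trace:
Compute ~ classes (split until stable):
  P[0] = {{0,1,2,3,4,5,6}}
  P[1] = {{0,6},{1},{2},{3},{4},{5}}
stable after 2 split(s): 6 block(s)
class of 0: {0,6}; class of 6: {0,6}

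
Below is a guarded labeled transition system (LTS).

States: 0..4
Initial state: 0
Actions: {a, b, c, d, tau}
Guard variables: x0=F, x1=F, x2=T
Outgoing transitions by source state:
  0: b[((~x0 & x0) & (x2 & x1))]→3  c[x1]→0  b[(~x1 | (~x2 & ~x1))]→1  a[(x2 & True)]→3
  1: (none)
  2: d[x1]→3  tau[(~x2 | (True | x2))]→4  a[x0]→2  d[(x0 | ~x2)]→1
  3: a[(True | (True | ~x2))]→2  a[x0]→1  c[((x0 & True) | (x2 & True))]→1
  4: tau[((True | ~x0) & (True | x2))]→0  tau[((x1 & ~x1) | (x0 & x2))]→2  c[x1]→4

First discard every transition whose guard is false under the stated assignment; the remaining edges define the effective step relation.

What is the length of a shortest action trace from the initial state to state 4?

Answer: 3

Trace:
Breadth-first toward 4:
  L0 = {0}
  L1 = {1,3}
  L2 = {2}
  L3 = {4}
first hit 4 at d=3 via a·a·tau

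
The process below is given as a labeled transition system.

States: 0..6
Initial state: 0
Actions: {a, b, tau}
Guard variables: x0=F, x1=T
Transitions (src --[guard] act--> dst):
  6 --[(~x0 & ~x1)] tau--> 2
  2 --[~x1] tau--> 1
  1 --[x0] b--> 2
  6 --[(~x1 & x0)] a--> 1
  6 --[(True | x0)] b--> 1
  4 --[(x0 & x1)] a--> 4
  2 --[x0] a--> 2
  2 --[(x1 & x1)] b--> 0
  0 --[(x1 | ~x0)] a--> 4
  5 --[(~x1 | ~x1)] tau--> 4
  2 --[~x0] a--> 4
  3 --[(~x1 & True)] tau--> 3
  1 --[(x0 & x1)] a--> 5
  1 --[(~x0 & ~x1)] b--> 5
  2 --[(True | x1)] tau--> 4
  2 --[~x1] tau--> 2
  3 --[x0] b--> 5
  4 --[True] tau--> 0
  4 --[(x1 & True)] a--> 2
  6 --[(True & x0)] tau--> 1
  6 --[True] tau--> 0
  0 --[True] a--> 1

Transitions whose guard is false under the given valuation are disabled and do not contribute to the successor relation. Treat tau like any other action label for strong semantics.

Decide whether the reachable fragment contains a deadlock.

Reach set: {0,1,2,4}
  0: a→1  a→4  [2 exit(s)]
  1: ∅  [STUCK]
  2: a→4  b→0  tau→4  [3 exit(s)]
  4: a→2  tau→0  [2 exit(s)]
Path to 1: a

Answer: DEADLOCK at state 1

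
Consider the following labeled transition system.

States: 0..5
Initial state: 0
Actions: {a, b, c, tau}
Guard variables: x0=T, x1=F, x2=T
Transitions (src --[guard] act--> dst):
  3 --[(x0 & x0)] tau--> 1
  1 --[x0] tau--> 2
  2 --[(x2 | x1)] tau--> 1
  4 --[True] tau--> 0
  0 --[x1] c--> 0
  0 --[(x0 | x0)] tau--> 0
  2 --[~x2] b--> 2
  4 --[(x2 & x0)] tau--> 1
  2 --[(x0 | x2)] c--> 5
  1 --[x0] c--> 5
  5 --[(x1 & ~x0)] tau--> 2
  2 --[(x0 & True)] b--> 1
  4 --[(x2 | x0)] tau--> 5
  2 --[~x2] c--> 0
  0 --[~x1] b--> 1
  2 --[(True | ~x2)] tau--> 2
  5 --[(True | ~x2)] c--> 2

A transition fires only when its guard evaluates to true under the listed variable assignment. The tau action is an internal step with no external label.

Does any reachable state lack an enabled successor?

Answer: DEADLOCK-FREE

Trace:
R = {0,1,2,5}
  0: b→1  tau→0  [2 out]
  1: c→5  tau→2  [2 out]
  2: b→1  c→5  tau→1  tau→2  [4 out]
  5: c→2  [1 out]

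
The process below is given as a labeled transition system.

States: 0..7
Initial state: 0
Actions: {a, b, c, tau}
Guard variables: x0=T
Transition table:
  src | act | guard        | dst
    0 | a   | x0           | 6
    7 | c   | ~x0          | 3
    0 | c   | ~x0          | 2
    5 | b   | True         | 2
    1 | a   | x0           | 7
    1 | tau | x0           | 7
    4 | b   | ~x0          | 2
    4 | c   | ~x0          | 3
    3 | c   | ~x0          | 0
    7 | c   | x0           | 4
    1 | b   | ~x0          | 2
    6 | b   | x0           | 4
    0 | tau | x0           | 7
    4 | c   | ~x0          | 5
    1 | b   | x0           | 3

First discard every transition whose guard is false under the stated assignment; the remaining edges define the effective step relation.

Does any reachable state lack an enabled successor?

R = {0,4,6,7}
  0: a→6  tau→7  [deg 2]
  4: ∅  [STUCK]
  6: b→4  [deg 1]
  7: c→4  [deg 1]
witness 4: a·b

Answer: DEADLOCK at state 4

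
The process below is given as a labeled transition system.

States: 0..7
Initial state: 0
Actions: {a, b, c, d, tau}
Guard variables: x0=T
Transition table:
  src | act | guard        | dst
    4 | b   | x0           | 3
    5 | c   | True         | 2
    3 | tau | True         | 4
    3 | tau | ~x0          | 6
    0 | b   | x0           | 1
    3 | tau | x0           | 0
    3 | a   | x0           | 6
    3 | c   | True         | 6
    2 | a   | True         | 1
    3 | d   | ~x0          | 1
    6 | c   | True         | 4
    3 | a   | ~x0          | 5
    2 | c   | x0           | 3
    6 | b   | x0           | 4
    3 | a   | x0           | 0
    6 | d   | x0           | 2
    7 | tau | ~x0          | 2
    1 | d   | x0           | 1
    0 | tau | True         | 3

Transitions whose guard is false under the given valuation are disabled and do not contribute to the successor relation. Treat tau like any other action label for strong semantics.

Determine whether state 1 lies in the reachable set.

15 transition(s) survive guard evaluation.
L0 = {0}
L1 = {1,3}  cumulative {0,1,3}
L2 = {4,6}  cumulative {0,1,3,4,6}
L3 = {2}  cumulative {0,1,2,3,4,6}
R = {0,1,2,3,4,6}
Path to 1: b

Answer: REACHABLE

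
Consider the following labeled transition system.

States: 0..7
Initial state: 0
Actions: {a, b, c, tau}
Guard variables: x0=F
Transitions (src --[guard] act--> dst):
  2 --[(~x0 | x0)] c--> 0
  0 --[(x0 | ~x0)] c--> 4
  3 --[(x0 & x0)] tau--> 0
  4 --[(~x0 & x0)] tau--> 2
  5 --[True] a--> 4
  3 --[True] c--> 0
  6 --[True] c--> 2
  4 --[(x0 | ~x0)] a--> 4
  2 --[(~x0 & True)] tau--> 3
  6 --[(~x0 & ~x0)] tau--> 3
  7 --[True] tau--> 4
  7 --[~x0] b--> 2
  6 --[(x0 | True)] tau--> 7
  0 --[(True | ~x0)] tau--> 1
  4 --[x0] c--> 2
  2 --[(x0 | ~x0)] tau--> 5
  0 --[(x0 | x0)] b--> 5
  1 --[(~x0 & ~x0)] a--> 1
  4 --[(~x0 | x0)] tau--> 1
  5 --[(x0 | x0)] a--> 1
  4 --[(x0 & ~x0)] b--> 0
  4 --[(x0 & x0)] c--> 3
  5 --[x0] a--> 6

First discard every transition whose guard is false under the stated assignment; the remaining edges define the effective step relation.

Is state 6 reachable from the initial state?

Answer: UNREACHABLE

Analysis:
Guard filter leaves 15 enabled edge(s).
Layer 0: {0}
Layer 1: {1,4}  total {0,1,4}
R = {0,1,4}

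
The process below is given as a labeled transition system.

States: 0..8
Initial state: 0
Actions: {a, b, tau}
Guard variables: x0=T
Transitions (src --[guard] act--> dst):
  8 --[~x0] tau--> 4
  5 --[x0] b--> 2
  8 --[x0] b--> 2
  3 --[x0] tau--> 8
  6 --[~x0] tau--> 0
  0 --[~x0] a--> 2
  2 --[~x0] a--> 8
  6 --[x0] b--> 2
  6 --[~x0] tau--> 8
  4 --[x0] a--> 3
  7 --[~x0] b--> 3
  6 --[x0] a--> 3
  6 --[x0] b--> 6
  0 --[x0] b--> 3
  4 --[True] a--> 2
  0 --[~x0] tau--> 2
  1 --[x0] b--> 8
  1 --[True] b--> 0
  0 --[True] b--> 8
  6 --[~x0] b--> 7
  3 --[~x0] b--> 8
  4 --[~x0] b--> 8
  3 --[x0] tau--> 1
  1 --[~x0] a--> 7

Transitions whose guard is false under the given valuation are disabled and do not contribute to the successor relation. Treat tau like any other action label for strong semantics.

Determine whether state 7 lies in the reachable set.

Guard filter leaves 13 enabled edge(s).
L0 = {0}
L1 = {3,8}  now seen {0,3,8}
L2 = {1,2}  now seen {0,1,2,3,8}
Reach set: {0,1,2,3,8}

Answer: UNREACHABLE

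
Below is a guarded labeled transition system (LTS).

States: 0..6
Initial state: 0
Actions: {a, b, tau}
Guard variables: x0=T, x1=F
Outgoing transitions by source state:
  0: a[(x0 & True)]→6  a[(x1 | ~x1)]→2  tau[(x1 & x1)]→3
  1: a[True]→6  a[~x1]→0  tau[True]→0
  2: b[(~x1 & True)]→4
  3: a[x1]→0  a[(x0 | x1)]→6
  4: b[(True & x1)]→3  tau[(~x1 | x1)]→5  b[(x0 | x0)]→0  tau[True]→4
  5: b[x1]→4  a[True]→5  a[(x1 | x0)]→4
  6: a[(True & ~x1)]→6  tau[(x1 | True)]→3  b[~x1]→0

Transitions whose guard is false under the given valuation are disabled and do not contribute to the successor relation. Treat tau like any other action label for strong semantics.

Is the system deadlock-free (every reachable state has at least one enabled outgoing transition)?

Reach set: {0,2,3,4,5,6}
  0: a→2  a→6  [2 exit(s)]
  2: b→4  [1 exit(s)]
  3: a→6  [1 exit(s)]
  4: b→0  tau→4  tau→5  [3 exit(s)]
  5: a→4  a→5  [2 exit(s)]
  6: a→6  b→0  tau→3  [3 exit(s)]

Answer: DEADLOCK-FREE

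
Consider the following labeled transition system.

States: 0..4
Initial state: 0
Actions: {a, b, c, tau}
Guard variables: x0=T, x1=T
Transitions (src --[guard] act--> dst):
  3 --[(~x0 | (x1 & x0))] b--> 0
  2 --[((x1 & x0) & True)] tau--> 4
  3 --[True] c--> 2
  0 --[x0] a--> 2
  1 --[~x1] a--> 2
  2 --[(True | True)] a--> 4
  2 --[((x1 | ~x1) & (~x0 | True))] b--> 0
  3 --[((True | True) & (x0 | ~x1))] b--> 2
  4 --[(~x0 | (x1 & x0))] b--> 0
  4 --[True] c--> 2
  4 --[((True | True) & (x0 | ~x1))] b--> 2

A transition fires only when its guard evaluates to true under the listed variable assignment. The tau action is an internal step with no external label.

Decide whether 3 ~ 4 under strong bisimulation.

Bisimulation quotient by refinement:
  π0 = {{0,1,2,3,4}}
  π1 = {{0},{1},{2},{3,4}}
stable after 2 split(s): 4 block(s)
3∈{3,4}, 4∈{3,4}

Answer: BISIMILAR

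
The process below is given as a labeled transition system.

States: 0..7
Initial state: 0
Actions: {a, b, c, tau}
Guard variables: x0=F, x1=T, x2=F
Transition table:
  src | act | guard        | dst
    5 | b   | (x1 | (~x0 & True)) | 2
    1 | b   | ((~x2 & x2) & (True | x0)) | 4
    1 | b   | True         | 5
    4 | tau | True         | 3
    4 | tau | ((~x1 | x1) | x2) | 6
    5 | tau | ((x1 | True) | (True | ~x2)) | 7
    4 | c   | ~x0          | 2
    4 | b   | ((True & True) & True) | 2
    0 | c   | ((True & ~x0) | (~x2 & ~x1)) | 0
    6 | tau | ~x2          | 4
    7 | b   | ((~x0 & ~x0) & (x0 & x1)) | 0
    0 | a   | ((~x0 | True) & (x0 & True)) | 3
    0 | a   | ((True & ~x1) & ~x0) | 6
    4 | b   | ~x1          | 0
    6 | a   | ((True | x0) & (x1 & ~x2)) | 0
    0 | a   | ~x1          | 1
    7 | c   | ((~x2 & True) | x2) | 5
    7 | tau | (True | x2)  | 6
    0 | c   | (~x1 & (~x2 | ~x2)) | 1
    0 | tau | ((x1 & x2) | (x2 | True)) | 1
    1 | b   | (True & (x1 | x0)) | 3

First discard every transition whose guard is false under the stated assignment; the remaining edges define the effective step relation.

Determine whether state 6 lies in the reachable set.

Guard filter leaves 14 enabled edge(s).
L0 = {0}
L1 = {1}  total {0,1}
L2 = {3,5}  total {0,1,3,5}
L3 = {2,7}  total {0,1,2,3,5,7}
L4 = {6}  total {0,1,2,3,5,6,7}
L5 = {4}  total {0,1,2,3,4,5,6,7}
Reach set: {0,1,2,3,4,5,6,7}
witness 6: tau·b·tau·tau

Answer: REACHABLE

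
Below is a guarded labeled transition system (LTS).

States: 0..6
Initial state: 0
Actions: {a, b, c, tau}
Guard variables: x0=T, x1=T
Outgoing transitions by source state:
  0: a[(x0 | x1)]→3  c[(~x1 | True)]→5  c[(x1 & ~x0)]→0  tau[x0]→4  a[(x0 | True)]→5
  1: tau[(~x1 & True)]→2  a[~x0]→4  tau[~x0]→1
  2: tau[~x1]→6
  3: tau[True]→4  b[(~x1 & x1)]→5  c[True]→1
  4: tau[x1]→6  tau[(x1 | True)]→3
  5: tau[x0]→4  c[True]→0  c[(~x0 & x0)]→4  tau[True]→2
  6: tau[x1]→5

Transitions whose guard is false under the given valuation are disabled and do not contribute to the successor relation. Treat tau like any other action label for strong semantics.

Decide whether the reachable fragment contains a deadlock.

Answer: DEADLOCK at state 1

Working:
Reachable = {0,1,2,3,4,5,6}
  0: a→3  a→5  c→5  tau→4  [deg 4]
  1: ∅  [STUCK]
  2: ∅  [STUCK]
  3: c→1  tau→4  [deg 2]
  4: tau→3  tau→6  [deg 2]
  5: c→0  tau→2  tau→4  [deg 3]
  6: tau→5  [deg 1]
trace reaching 1: a·c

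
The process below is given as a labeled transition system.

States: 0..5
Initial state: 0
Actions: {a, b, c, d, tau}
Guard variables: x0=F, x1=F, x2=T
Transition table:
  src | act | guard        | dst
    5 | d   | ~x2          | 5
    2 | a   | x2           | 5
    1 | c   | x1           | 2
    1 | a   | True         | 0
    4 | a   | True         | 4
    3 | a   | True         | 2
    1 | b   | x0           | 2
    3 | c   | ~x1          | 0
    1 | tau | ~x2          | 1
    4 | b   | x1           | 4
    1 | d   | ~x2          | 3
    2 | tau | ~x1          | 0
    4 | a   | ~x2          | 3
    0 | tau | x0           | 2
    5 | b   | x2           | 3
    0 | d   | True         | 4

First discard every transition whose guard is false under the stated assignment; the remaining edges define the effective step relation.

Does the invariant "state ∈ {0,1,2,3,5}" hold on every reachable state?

Inv-set: {0,1,2,3,5}
Reachable = {0,4}
  0: ✓
  4: VIOLATES
reach 4 via d — violates

Answer: INVARIANT VIOLATED at state 4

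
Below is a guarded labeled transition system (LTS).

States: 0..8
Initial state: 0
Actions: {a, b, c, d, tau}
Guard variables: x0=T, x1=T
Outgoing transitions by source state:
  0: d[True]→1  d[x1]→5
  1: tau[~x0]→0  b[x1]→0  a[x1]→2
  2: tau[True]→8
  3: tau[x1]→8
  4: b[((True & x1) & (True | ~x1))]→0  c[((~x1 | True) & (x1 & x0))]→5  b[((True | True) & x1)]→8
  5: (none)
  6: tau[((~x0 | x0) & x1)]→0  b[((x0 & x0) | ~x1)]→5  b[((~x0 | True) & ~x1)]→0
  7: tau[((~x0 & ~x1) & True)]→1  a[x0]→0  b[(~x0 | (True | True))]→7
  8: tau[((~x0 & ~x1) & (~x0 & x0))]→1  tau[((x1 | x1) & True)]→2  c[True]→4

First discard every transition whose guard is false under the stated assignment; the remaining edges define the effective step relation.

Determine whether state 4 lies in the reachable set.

Guard filter leaves 15 enabled edge(s).
Layer 0: {0}
Layer 1: {1,5}  now seen {0,1,5}
Layer 2: {2}  now seen {0,1,2,5}
Layer 3: {8}  now seen {0,1,2,5,8}
Layer 4: {4}  now seen {0,1,2,4,5,8}
Reachable = {0,1,2,4,5,8}
Path to 4: d·a·tau·c

Answer: REACHABLE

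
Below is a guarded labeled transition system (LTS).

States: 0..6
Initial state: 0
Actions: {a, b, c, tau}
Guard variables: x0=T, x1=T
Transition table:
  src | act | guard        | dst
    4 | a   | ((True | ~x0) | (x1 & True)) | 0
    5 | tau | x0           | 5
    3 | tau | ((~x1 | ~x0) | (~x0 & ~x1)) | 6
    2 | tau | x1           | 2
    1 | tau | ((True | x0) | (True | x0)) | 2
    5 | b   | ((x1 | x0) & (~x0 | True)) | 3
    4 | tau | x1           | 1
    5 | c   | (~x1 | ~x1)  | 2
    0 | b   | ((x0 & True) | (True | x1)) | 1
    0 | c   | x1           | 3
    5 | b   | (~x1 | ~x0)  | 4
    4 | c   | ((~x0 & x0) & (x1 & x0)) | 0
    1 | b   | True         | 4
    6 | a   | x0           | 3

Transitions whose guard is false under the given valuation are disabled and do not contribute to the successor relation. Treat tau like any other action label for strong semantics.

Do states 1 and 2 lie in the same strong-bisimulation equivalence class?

Refine partition for ~:
  P[0] = {{0,1,2,3,4,5,6}}
  P[1] = {{0},{1,5},{2},{3},{4},{6}}
  P[2] = {{0},{1},{2},{3},{4},{5},{6}}
stable after 3 split(s): 7 block(s)
[1]={1}  [2]={2}

Answer: NOT BISIMILAR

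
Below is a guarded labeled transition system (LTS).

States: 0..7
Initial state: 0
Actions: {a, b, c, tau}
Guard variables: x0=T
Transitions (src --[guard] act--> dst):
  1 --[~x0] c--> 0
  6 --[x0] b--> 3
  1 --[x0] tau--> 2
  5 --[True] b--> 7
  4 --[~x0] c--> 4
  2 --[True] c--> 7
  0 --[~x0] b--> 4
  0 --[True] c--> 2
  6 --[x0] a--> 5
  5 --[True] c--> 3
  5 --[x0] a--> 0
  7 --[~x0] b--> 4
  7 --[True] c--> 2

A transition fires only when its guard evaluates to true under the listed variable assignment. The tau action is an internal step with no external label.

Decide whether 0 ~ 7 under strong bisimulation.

Compute ~ classes (split until stable):
  π0 = {{0,1,2,3,4,5,6,7}}
  π1 = {{0,2,7},{1},{3,4},{5},{6}}
Fixed point at round 2; 5 class(es).
[0]={0,2,7}  [7]={0,2,7}

Answer: BISIMILAR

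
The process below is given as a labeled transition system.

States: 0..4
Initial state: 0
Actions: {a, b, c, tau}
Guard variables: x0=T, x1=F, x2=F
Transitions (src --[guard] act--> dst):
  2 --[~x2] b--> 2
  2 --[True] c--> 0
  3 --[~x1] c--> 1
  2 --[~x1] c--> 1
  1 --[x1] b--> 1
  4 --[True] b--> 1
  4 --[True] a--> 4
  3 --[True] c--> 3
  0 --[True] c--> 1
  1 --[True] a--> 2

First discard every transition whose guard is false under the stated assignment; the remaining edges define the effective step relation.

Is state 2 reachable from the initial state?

Guard filter leaves 9 enabled edge(s).
L0 = {0}
L1 = {1}  now seen {0,1}
L2 = {2}  now seen {0,1,2}
Reach set: {0,1,2}
witness 2: c·a

Answer: REACHABLE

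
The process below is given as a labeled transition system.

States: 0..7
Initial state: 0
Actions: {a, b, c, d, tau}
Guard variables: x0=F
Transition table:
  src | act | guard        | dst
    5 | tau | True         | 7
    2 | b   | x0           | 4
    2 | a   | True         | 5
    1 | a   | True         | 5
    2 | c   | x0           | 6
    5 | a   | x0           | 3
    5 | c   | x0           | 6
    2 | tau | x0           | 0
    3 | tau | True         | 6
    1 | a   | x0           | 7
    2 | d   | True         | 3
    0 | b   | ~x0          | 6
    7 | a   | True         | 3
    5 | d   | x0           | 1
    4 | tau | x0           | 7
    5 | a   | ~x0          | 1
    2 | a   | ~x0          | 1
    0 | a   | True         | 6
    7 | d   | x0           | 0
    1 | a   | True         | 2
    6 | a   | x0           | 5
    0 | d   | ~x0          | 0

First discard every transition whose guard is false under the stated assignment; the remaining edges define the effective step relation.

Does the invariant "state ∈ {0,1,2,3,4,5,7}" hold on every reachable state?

Safe = {0,1,2,3,4,5,7}
Reach set: {0,6}
  0: ok
  6: ✗ unsafe
reach 6 via b — violates

Answer: INVARIANT VIOLATED at state 6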